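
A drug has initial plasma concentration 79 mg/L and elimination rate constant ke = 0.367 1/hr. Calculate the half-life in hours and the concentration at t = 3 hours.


t_half = ln(2) / ke = 0.693147 / 0.367 = 1.889 hr
C(t) = C0 * exp(-ke*t) = 79 * exp(-0.367*3)
C(3) = 26.27 mg/L


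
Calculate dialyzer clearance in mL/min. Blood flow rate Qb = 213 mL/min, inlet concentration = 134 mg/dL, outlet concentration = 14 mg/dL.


K = Qb * (Cb_in - Cb_out) / Cb_in
K = 213 * (134 - 14) / 134
K = 190.7 mL/min


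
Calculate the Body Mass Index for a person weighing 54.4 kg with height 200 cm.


BMI = weight / height^2
height = 200 cm = 2 m
BMI = 54.4 / 2^2
BMI = 13.6 kg/m^2


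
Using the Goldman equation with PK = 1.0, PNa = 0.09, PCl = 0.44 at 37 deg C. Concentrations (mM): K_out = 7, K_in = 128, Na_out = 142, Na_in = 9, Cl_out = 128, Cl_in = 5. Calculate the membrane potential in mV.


Vm = (RT/F)*ln((PK*Ko + PNa*Nao + PCl*Cli)/(PK*Ki + PNa*Nai + PCl*Clo))
Numer = 21.98, Denom = 185.13
Vm = -56.95 mV


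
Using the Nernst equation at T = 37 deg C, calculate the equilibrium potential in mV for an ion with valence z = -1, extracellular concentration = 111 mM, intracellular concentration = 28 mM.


E = (RT/(zF)) * ln(C_out/C_in)
T = 37 + 273.15 = 310.15 K
E = (8.314 * 310.15 / (-1 * 96485)) * ln(111/28)
E = -36.81 mV


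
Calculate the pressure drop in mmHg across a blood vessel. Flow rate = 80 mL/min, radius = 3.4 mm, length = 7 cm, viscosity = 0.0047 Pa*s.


dP = 8*mu*L*Q / (pi*r^4)
Q = 80 mL/min = 1.33333e-06 m^3/s
dP = 8.35907 Pa = 8.35907 / 133.322 mmHg = 0.0627 mmHg


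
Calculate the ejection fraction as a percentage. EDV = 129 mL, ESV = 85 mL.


SV = EDV - ESV = 129 - 85 = 44 mL
EF = SV/EDV * 100 = 44/129 * 100
EF = 34.11%


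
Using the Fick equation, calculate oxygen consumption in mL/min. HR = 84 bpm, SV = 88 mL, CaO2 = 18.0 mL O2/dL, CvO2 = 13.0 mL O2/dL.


CO = HR*SV = 84*88/1000 = 7.392 L/min
a-v O2 diff = 18.0 - 13.0 = 5 mL/dL
VO2 = CO * (CaO2-CvO2) * 10 dL/L
VO2 = 7.392 * 5 * 10
VO2 = 369.6 mL/min


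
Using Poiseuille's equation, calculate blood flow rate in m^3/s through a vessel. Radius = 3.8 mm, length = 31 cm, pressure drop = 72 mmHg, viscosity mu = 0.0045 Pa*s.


Q = pi*r^4*dP / (8*mu*L)
r = 0.0038 m, L = 0.31 m
dP = 72 mmHg = 9599.184 Pa
Q = 5.6345e-04 m^3/s


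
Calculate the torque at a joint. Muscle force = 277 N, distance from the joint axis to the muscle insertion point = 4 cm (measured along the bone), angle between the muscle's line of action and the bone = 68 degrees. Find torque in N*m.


Torque = F * d * sin(theta)   (moment arm = d*sin(theta))
d = 4 cm = 0.04 m
Torque = 277 * 0.04 * sin(68)
Torque = 10.27 N*m


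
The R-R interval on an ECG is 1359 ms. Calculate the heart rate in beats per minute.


HR = 60 / RR_interval(s)
RR = 1359 ms = 1.359 s
HR = 60 / 1.359 = 44.15 bpm


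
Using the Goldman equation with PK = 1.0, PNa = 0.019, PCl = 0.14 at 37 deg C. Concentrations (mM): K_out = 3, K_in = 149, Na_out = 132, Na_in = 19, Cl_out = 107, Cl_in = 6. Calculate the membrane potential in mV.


Vm = (RT/F)*ln((PK*Ko + PNa*Nao + PCl*Cli)/(PK*Ki + PNa*Nai + PCl*Clo))
Numer = 6.348, Denom = 164.341
Vm = -86.96 mV


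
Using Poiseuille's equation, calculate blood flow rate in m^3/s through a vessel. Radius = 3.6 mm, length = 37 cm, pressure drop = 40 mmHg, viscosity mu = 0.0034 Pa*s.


Q = pi*r^4*dP / (8*mu*L)
r = 0.0036 m, L = 0.37 m
dP = 40 mmHg = 5332.88 Pa
Q = 2.7961e-04 m^3/s


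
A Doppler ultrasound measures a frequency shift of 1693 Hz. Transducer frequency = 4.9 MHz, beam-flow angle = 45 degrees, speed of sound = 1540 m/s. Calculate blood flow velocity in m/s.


v = fd * c / (2 * f0 * cos(theta))
v = 1693 * 1540 / (2 * 4.9000e+06 * cos(45))
v = 0.3762 m/s


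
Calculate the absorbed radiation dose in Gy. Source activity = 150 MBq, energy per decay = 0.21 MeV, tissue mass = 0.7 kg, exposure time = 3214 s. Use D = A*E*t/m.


A = 150 MBq = 1.5000e+08 Bq
E = 0.21 MeV = 3.3642e-14 J
D = A*E*t/m = 1.5000e+08*3.3642e-14*3214/0.7
D = 0.02317 Gy


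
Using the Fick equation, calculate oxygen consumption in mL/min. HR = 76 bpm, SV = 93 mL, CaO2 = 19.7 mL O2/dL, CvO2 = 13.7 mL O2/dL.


CO = HR*SV = 76*93/1000 = 7.068 L/min
a-v O2 diff = 19.7 - 13.7 = 6 mL/dL
VO2 = CO * (CaO2-CvO2) * 10 dL/L
VO2 = 7.068 * 6 * 10
VO2 = 424.1 mL/min


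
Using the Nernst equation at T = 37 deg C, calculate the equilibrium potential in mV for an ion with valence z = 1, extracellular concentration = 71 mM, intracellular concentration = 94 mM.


E = (RT/(zF)) * ln(C_out/C_in)
T = 37 + 273.15 = 310.15 K
E = (8.314 * 310.15 / (1 * 96485)) * ln(71/94)
E = -7.5 mV


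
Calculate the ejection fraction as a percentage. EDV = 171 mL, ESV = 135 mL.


SV = EDV - ESV = 171 - 135 = 36 mL
EF = SV/EDV * 100 = 36/171 * 100
EF = 21.05%


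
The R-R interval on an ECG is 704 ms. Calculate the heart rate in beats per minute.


HR = 60 / RR_interval(s)
RR = 704 ms = 0.704 s
HR = 60 / 0.704 = 85.23 bpm


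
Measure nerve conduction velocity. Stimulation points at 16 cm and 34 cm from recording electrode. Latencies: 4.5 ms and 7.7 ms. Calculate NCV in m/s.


Distance = (34 - 16) / 100 = 0.18 m
dt = (7.7 - 4.5) / 1000 = 0.0032 s
NCV = dist / dt = 56.25 m/s


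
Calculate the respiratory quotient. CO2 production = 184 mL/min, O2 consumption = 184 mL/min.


RQ = VCO2 / VO2
RQ = 184 / 184
RQ = 1


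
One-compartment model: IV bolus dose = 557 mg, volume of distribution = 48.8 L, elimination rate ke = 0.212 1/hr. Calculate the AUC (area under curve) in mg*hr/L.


C0 = Dose/Vd = 557/48.8 = 11.4139 mg/L
AUC = C0/ke = 11.4139/0.212
AUC = 53.84 mg*hr/L


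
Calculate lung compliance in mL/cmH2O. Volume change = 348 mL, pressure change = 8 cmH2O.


C = dV / dP
C = 348 / 8
C = 43.5 mL/cmH2O


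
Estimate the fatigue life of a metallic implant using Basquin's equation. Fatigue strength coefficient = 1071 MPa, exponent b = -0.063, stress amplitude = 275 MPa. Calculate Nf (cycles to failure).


sigma_a = sigma_f' * (2Nf)^b
2Nf = (sigma_a/sigma_f')^(1/b)
2Nf = (275/1071)^(1/-0.063)
2Nf = 2.3568383e+09
Nf = 1.1784e+09


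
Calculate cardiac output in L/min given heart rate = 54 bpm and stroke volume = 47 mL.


CO = HR * SV
CO = 54 * 47 / 1000
CO = 2.538 L/min


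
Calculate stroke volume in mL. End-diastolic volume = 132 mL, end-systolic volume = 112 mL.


SV = EDV - ESV
SV = 132 - 112
SV = 20 mL


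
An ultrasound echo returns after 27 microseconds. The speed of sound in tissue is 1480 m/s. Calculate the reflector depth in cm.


depth = c * t / 2
t = 27 us = 2.7000e-05 s
depth = 1480 * 2.7000e-05 / 2
depth = 0.01998 m = 1.998 cm


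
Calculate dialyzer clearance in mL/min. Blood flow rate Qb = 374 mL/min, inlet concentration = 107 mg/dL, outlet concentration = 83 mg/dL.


K = Qb * (Cb_in - Cb_out) / Cb_in
K = 374 * (107 - 83) / 107
K = 83.89 mL/min


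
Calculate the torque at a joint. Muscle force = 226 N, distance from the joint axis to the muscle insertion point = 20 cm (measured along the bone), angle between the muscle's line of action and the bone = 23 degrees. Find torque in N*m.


Torque = F * d * sin(theta)   (moment arm = d*sin(theta))
d = 20 cm = 0.2 m
Torque = 226 * 0.2 * sin(23)
Torque = 17.66 N*m


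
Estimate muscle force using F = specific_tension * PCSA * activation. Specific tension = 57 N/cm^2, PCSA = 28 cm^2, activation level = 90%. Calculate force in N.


F = sigma * PCSA * activation
F = 57 * 28 * 0.9
F = 1436 N


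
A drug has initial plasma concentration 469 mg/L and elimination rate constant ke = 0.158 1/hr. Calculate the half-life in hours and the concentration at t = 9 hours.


t_half = ln(2) / ke = 0.693147 / 0.158 = 4.387 hr
C(t) = C0 * exp(-ke*t) = 469 * exp(-0.158*9)
C(9) = 113.1 mg/L


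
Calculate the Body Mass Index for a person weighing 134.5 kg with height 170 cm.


BMI = weight / height^2
height = 170 cm = 1.7 m
BMI = 134.5 / 1.7^2
BMI = 46.54 kg/m^2


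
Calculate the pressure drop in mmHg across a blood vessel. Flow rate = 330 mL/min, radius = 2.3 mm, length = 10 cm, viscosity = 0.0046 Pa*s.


dP = 8*mu*L*Q / (pi*r^4)
Q = 330 mL/min = 5.5e-06 m^3/s
dP = 230.223 Pa = 230.223 / 133.322 mmHg = 1.727 mmHg


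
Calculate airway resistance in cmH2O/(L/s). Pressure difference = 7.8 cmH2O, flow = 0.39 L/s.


R = dP / flow
R = 7.8 / 0.39
R = 20 cmH2O/(L/s)


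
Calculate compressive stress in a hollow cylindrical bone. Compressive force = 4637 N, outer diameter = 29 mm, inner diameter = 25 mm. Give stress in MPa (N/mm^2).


A = pi*(r_o^2 - r_i^2)
r_o = 14.5 mm, r_i = 12.5 mm
A = 169.646 mm^2
sigma = F/A = 4637 / 169.646
sigma = 27.33 MPa


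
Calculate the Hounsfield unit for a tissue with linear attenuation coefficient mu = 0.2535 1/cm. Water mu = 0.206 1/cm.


HU = ((mu_tissue - mu_water) / mu_water) * 1000
HU = ((0.2535 - 0.206) / 0.206) * 1000
HU = 230.6


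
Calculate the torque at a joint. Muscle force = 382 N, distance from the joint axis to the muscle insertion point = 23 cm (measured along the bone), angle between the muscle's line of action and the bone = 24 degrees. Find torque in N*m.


Torque = F * d * sin(theta)   (moment arm = d*sin(theta))
d = 23 cm = 0.23 m
Torque = 382 * 0.23 * sin(24)
Torque = 35.74 N*m


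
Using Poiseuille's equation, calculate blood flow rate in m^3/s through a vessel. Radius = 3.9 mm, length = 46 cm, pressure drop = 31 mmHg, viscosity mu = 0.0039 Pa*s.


Q = pi*r^4*dP / (8*mu*L)
r = 0.0039 m, L = 0.46 m
dP = 31 mmHg = 4132.982 Pa
Q = 2.0930e-04 m^3/s


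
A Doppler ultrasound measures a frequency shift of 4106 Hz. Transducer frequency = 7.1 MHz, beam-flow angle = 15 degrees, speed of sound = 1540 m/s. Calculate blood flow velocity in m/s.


v = fd * c / (2 * f0 * cos(theta))
v = 4106 * 1540 / (2 * 7.1000e+06 * cos(15))
v = 0.461 m/s


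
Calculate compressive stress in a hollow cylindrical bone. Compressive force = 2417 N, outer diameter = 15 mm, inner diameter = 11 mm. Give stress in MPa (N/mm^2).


A = pi*(r_o^2 - r_i^2)
r_o = 7.5 mm, r_i = 5.5 mm
A = 81.6814 mm^2
sigma = F/A = 2417 / 81.6814
sigma = 29.59 MPa


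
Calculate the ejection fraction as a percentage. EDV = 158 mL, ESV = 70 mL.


SV = EDV - ESV = 158 - 70 = 88 mL
EF = SV/EDV * 100 = 88/158 * 100
EF = 55.7%


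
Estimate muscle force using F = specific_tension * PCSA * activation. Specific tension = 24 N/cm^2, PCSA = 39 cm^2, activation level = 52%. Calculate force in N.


F = sigma * PCSA * activation
F = 24 * 39 * 0.52
F = 486.7 N


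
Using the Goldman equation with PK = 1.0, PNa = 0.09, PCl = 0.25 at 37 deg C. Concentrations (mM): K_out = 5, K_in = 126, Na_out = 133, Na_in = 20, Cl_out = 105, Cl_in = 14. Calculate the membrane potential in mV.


Vm = (RT/F)*ln((PK*Ko + PNa*Nao + PCl*Cli)/(PK*Ki + PNa*Nai + PCl*Clo))
Numer = 20.47, Denom = 154.05
Vm = -53.94 mV


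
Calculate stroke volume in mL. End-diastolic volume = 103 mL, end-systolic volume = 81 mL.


SV = EDV - ESV
SV = 103 - 81
SV = 22 mL


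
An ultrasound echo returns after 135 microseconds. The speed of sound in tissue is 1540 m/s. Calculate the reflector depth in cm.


depth = c * t / 2
t = 135 us = 1.3500e-04 s
depth = 1540 * 1.3500e-04 / 2
depth = 0.10395 m = 10.395 cm


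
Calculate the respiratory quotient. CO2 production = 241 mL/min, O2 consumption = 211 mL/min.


RQ = VCO2 / VO2
RQ = 241 / 211
RQ = 1.142


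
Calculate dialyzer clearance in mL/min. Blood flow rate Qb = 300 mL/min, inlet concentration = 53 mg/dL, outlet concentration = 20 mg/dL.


K = Qb * (Cb_in - Cb_out) / Cb_in
K = 300 * (53 - 20) / 53
K = 186.8 mL/min


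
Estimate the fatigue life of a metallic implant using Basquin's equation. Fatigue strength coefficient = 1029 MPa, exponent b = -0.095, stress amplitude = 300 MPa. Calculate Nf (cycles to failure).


sigma_a = sigma_f' * (2Nf)^b
2Nf = (sigma_a/sigma_f')^(1/b)
2Nf = (300/1029)^(1/-0.095)
2Nf = 431196.22
Nf = 2.156e+05


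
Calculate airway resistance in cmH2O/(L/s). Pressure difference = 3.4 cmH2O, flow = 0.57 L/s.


R = dP / flow
R = 3.4 / 0.57
R = 5.965 cmH2O/(L/s)


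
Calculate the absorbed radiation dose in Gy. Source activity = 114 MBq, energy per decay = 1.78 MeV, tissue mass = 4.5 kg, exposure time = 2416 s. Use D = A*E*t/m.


A = 114 MBq = 1.1400e+08 Bq
E = 1.78 MeV = 2.85156e-13 J
D = A*E*t/m = 1.1400e+08*2.85156e-13*2416/4.5
D = 0.01745 Gy


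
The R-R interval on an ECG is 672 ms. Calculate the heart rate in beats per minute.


HR = 60 / RR_interval(s)
RR = 672 ms = 0.672 s
HR = 60 / 0.672 = 89.29 bpm


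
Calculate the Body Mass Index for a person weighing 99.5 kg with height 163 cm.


BMI = weight / height^2
height = 163 cm = 1.63 m
BMI = 99.5 / 1.63^2
BMI = 37.45 kg/m^2


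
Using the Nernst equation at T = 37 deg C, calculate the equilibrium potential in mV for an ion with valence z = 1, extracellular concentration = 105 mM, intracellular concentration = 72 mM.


E = (RT/(zF)) * ln(C_out/C_in)
T = 37 + 273.15 = 310.15 K
E = (8.314 * 310.15 / (1 * 96485)) * ln(105/72)
E = 10.08 mV


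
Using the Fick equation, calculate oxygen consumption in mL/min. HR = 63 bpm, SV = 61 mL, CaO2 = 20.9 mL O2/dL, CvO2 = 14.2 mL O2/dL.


CO = HR*SV = 63*61/1000 = 3.843 L/min
a-v O2 diff = 20.9 - 14.2 = 6.7 mL/dL
VO2 = CO * (CaO2-CvO2) * 10 dL/L
VO2 = 3.843 * 6.7 * 10
VO2 = 257.5 mL/min


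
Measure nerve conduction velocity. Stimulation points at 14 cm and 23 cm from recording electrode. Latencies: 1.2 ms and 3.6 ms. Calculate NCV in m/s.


Distance = (23 - 14) / 100 = 0.09 m
dt = (3.6 - 1.2) / 1000 = 0.0024 s
NCV = dist / dt = 37.5 m/s


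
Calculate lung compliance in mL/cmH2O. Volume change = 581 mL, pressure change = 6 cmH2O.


C = dV / dP
C = 581 / 6
C = 96.83 mL/cmH2O


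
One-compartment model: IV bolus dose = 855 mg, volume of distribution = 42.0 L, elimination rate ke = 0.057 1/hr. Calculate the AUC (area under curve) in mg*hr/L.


C0 = Dose/Vd = 855/42.0 = 20.3571 mg/L
AUC = C0/ke = 20.3571/0.057
AUC = 357.1 mg*hr/L


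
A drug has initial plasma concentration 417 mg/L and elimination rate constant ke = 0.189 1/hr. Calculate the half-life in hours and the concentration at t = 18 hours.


t_half = ln(2) / ke = 0.693147 / 0.189 = 3.667 hr
C(t) = C0 * exp(-ke*t) = 417 * exp(-0.189*18)
C(18) = 13.89 mg/L


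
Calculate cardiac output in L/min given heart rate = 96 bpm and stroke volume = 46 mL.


CO = HR * SV
CO = 96 * 46 / 1000
CO = 4.416 L/min


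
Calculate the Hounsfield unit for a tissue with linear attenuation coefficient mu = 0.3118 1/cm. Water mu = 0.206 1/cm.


HU = ((mu_tissue - mu_water) / mu_water) * 1000
HU = ((0.3118 - 0.206) / 0.206) * 1000
HU = 513.6


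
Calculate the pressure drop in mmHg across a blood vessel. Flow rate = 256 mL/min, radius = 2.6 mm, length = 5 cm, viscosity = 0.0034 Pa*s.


dP = 8*mu*L*Q / (pi*r^4)
Q = 256 mL/min = 4.26667e-06 m^3/s
dP = 40.4189 Pa = 40.4189 / 133.322 mmHg = 0.3032 mmHg


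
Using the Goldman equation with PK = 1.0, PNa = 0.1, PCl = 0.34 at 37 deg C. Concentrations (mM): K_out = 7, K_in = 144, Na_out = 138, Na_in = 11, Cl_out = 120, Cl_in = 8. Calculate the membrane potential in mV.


Vm = (RT/F)*ln((PK*Ko + PNa*Nao + PCl*Cli)/(PK*Ki + PNa*Nai + PCl*Clo))
Numer = 23.52, Denom = 185.9
Vm = -55.25 mV


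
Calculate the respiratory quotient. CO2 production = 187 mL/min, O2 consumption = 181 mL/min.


RQ = VCO2 / VO2
RQ = 187 / 181
RQ = 1.033


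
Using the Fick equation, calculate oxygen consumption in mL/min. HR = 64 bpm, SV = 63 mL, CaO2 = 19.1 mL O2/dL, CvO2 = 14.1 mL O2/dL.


CO = HR*SV = 64*63/1000 = 4.032 L/min
a-v O2 diff = 19.1 - 14.1 = 5 mL/dL
VO2 = CO * (CaO2-CvO2) * 10 dL/L
VO2 = 4.032 * 5 * 10
VO2 = 201.6 mL/min


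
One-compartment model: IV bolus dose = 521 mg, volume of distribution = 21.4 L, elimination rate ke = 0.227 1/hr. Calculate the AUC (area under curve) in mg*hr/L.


C0 = Dose/Vd = 521/21.4 = 24.3458 mg/L
AUC = C0/ke = 24.3458/0.227
AUC = 107.3 mg*hr/L


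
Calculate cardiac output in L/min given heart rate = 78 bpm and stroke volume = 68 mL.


CO = HR * SV
CO = 78 * 68 / 1000
CO = 5.304 L/min


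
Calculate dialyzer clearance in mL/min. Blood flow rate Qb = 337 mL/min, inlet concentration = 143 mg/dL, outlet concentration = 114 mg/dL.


K = Qb * (Cb_in - Cb_out) / Cb_in
K = 337 * (143 - 114) / 143
K = 68.34 mL/min


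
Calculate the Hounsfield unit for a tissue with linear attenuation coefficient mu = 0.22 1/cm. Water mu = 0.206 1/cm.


HU = ((mu_tissue - mu_water) / mu_water) * 1000
HU = ((0.22 - 0.206) / 0.206) * 1000
HU = 67.96


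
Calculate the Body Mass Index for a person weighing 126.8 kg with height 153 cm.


BMI = weight / height^2
height = 153 cm = 1.53 m
BMI = 126.8 / 1.53^2
BMI = 54.17 kg/m^2


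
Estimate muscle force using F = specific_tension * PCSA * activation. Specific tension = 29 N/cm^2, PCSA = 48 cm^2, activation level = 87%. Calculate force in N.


F = sigma * PCSA * activation
F = 29 * 48 * 0.87
F = 1211 N


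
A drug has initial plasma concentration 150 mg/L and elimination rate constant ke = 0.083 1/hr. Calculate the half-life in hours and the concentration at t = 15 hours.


t_half = ln(2) / ke = 0.693147 / 0.083 = 8.351 hr
C(t) = C0 * exp(-ke*t) = 150 * exp(-0.083*15)
C(15) = 43.19 mg/L


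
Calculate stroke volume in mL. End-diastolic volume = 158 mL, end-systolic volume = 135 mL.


SV = EDV - ESV
SV = 158 - 135
SV = 23 mL


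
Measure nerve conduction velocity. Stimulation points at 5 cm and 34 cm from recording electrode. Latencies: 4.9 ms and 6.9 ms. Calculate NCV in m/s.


Distance = (34 - 5) / 100 = 0.29 m
dt = (6.9 - 4.9) / 1000 = 0.002 s
NCV = dist / dt = 145 m/s


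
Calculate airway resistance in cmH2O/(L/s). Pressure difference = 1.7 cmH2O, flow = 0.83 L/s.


R = dP / flow
R = 1.7 / 0.83
R = 2.048 cmH2O/(L/s)


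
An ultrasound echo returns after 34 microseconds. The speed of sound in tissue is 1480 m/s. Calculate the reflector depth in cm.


depth = c * t / 2
t = 34 us = 3.4000e-05 s
depth = 1480 * 3.4000e-05 / 2
depth = 0.02516 m = 2.516 cm


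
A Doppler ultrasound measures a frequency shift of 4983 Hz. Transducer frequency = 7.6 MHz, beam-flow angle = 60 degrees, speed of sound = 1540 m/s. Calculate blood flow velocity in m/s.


v = fd * c / (2 * f0 * cos(theta))
v = 4983 * 1540 / (2 * 7.6000e+06 * cos(60))
v = 1.01 m/s


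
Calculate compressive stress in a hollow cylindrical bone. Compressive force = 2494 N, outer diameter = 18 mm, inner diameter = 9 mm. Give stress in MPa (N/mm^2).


A = pi*(r_o^2 - r_i^2)
r_o = 9 mm, r_i = 4.5 mm
A = 190.852 mm^2
sigma = F/A = 2494 / 190.852
sigma = 13.07 MPa


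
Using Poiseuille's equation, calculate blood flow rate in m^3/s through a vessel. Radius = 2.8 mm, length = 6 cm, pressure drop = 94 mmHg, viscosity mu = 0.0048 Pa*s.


Q = pi*r^4*dP / (8*mu*L)
r = 0.0028 m, L = 0.06 m
dP = 94 mmHg = 12532.268 Pa
Q = 0.00105 m^3/s


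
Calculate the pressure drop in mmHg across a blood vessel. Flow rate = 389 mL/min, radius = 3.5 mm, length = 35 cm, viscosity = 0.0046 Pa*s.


dP = 8*mu*L*Q / (pi*r^4)
Q = 389 mL/min = 6.48333e-06 m^3/s
dP = 177.13 Pa = 177.13 / 133.322 mmHg = 1.329 mmHg


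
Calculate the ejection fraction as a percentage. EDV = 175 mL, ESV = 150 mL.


SV = EDV - ESV = 175 - 150 = 25 mL
EF = SV/EDV * 100 = 25/175 * 100
EF = 14.29%


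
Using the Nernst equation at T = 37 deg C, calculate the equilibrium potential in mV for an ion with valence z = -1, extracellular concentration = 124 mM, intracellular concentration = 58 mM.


E = (RT/(zF)) * ln(C_out/C_in)
T = 37 + 273.15 = 310.15 K
E = (8.314 * 310.15 / (-1 * 96485)) * ln(124/58)
E = -20.31 mV


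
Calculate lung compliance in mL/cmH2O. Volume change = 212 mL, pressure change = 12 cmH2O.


C = dV / dP
C = 212 / 12
C = 17.67 mL/cmH2O


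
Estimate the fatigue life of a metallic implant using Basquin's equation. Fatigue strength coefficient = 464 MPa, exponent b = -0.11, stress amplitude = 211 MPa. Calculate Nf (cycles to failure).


sigma_a = sigma_f' * (2Nf)^b
2Nf = (sigma_a/sigma_f')^(1/b)
2Nf = (211/464)^(1/-0.11)
2Nf = 1291.9094
Nf = 646


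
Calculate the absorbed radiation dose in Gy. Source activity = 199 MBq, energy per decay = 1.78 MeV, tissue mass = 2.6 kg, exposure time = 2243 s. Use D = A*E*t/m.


A = 199 MBq = 1.9900e+08 Bq
E = 1.78 MeV = 2.85156e-13 J
D = A*E*t/m = 1.9900e+08*2.85156e-13*2243/2.6
D = 0.04895 Gy


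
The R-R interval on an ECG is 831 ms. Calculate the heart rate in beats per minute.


HR = 60 / RR_interval(s)
RR = 831 ms = 0.831 s
HR = 60 / 0.831 = 72.2 bpm


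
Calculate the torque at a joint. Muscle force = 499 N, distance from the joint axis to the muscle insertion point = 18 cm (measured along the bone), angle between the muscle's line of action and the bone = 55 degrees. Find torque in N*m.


Torque = F * d * sin(theta)   (moment arm = d*sin(theta))
d = 18 cm = 0.18 m
Torque = 499 * 0.18 * sin(55)
Torque = 73.58 N*m


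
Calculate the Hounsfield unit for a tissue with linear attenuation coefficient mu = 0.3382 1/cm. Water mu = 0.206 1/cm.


HU = ((mu_tissue - mu_water) / mu_water) * 1000
HU = ((0.3382 - 0.206) / 0.206) * 1000
HU = 641.7


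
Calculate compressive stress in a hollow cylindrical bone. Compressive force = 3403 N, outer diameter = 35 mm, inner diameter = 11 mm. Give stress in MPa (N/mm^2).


A = pi*(r_o^2 - r_i^2)
r_o = 17.5 mm, r_i = 5.5 mm
A = 867.08 mm^2
sigma = F/A = 3403 / 867.08
sigma = 3.925 MPa


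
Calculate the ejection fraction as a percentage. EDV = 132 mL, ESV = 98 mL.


SV = EDV - ESV = 132 - 98 = 34 mL
EF = SV/EDV * 100 = 34/132 * 100
EF = 25.76%


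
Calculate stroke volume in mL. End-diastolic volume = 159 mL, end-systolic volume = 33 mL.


SV = EDV - ESV
SV = 159 - 33
SV = 126 mL


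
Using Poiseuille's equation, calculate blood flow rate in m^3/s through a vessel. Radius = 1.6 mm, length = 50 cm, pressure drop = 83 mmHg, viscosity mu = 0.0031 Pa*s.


Q = pi*r^4*dP / (8*mu*L)
r = 0.0016 m, L = 0.5 m
dP = 83 mmHg = 11065.726 Pa
Q = 1.8373e-05 m^3/s


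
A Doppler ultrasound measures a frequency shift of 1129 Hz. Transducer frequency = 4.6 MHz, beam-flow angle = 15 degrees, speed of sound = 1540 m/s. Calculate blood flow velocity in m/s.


v = fd * c / (2 * f0 * cos(theta))
v = 1129 * 1540 / (2 * 4.6000e+06 * cos(15))
v = 0.1957 m/s


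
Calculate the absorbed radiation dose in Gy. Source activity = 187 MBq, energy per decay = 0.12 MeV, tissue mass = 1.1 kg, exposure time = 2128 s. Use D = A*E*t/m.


A = 187 MBq = 1.8700e+08 Bq
E = 0.12 MeV = 1.9224e-14 J
D = A*E*t/m = 1.8700e+08*1.9224e-14*2128/1.1
D = 0.006954 Gy


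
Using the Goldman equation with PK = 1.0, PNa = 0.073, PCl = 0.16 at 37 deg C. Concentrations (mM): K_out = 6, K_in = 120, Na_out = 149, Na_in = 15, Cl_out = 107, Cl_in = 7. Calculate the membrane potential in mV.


Vm = (RT/F)*ln((PK*Ko + PNa*Nao + PCl*Cli)/(PK*Ki + PNa*Nai + PCl*Clo))
Numer = 17.997, Denom = 138.215
Vm = -54.48 mV


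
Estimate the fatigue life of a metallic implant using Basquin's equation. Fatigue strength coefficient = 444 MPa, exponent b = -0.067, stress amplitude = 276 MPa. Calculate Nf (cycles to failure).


sigma_a = sigma_f' * (2Nf)^b
2Nf = (sigma_a/sigma_f')^(1/b)
2Nf = (276/444)^(1/-0.067)
2Nf = 1206.9793
Nf = 603.5


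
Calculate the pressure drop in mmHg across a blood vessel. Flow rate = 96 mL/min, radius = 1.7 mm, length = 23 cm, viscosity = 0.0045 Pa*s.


dP = 8*mu*L*Q / (pi*r^4)
Q = 96 mL/min = 1.6e-06 m^3/s
dP = 504.899 Pa = 504.899 / 133.322 mmHg = 3.787 mmHg


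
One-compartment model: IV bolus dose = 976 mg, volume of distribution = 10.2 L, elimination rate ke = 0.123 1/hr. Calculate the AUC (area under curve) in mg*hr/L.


C0 = Dose/Vd = 976/10.2 = 95.6863 mg/L
AUC = C0/ke = 95.6863/0.123
AUC = 777.9 mg*hr/L


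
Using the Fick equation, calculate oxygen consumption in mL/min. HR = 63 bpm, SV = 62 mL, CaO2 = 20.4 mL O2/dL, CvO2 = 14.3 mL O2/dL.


CO = HR*SV = 63*62/1000 = 3.906 L/min
a-v O2 diff = 20.4 - 14.3 = 6.1 mL/dL
VO2 = CO * (CaO2-CvO2) * 10 dL/L
VO2 = 3.906 * 6.1 * 10
VO2 = 238.3 mL/min


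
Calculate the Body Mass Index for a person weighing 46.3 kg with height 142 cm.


BMI = weight / height^2
height = 142 cm = 1.42 m
BMI = 46.3 / 1.42^2
BMI = 22.96 kg/m^2


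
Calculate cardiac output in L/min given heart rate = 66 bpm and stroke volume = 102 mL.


CO = HR * SV
CO = 66 * 102 / 1000
CO = 6.732 L/min


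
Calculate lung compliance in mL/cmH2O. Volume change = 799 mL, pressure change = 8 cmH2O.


C = dV / dP
C = 799 / 8
C = 99.88 mL/cmH2O


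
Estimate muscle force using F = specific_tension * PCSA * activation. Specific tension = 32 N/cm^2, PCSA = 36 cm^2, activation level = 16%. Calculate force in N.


F = sigma * PCSA * activation
F = 32 * 36 * 0.16
F = 184.3 N


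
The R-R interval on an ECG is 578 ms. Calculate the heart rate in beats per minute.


HR = 60 / RR_interval(s)
RR = 578 ms = 0.578 s
HR = 60 / 0.578 = 103.8 bpm


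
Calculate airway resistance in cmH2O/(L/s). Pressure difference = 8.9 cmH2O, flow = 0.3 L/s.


R = dP / flow
R = 8.9 / 0.3
R = 29.67 cmH2O/(L/s)


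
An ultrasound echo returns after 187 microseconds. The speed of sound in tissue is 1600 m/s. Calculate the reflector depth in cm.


depth = c * t / 2
t = 187 us = 1.8700e-04 s
depth = 1600 * 1.8700e-04 / 2
depth = 0.1496 m = 14.96 cm


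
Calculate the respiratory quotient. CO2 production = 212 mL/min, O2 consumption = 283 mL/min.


RQ = VCO2 / VO2
RQ = 212 / 283
RQ = 0.7491


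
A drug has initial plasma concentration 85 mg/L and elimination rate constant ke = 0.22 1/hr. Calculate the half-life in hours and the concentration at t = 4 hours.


t_half = ln(2) / ke = 0.693147 / 0.22 = 3.151 hr
C(t) = C0 * exp(-ke*t) = 85 * exp(-0.22*4)
C(4) = 35.26 mg/L


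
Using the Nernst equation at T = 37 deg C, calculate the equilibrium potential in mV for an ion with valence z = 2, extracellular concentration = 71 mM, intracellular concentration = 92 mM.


E = (RT/(zF)) * ln(C_out/C_in)
T = 37 + 273.15 = 310.15 K
E = (8.314 * 310.15 / (2 * 96485)) * ln(71/92)
E = -3.462 mV


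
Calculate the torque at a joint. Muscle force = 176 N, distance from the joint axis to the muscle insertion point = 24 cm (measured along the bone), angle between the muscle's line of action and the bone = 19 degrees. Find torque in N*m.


Torque = F * d * sin(theta)   (moment arm = d*sin(theta))
d = 24 cm = 0.24 m
Torque = 176 * 0.24 * sin(19)
Torque = 13.75 N*m


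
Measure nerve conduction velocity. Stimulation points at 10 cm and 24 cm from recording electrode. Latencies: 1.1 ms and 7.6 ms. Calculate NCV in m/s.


Distance = (24 - 10) / 100 = 0.14 m
dt = (7.6 - 1.1) / 1000 = 0.0065 s
NCV = dist / dt = 21.54 m/s


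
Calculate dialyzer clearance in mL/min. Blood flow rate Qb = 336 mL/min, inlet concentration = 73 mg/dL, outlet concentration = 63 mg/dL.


K = Qb * (Cb_in - Cb_out) / Cb_in
K = 336 * (73 - 63) / 73
K = 46.03 mL/min


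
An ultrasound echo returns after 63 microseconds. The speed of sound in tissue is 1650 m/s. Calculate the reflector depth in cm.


depth = c * t / 2
t = 63 us = 6.3000e-05 s
depth = 1650 * 6.3000e-05 / 2
depth = 0.051975 m = 5.1975 cm


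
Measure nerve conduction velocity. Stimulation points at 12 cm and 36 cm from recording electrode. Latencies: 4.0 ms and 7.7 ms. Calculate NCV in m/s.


Distance = (36 - 12) / 100 = 0.24 m
dt = (7.7 - 4.0) / 1000 = 0.0037 s
NCV = dist / dt = 64.86 m/s


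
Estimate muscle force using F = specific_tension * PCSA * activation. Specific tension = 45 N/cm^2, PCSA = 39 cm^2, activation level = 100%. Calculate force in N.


F = sigma * PCSA * activation
F = 45 * 39 * 1
F = 1755 N


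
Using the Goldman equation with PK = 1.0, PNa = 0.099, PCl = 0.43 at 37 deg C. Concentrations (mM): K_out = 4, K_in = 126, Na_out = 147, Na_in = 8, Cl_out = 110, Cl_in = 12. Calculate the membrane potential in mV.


Vm = (RT/F)*ln((PK*Ko + PNa*Nao + PCl*Cli)/(PK*Ki + PNa*Nai + PCl*Clo))
Numer = 23.713, Denom = 174.092
Vm = -53.28 mV


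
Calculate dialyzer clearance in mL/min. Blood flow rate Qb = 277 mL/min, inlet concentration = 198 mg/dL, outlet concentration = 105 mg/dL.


K = Qb * (Cb_in - Cb_out) / Cb_in
K = 277 * (198 - 105) / 198
K = 130.1 mL/min


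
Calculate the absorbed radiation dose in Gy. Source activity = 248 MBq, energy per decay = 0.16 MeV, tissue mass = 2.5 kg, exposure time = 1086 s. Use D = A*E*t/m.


A = 248 MBq = 2.4800e+08 Bq
E = 0.16 MeV = 2.5632e-14 J
D = A*E*t/m = 2.4800e+08*2.5632e-14*1086/2.5
D = 0.002761 Gy


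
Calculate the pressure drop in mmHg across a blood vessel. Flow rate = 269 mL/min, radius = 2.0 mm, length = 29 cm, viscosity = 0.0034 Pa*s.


dP = 8*mu*L*Q / (pi*r^4)
Q = 269 mL/min = 4.48333e-06 m^3/s
dP = 703.555 Pa = 703.555 / 133.322 mmHg = 5.277 mmHg


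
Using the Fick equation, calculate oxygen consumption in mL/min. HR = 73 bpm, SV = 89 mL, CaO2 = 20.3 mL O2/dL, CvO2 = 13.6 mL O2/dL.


CO = HR*SV = 73*89/1000 = 6.497 L/min
a-v O2 diff = 20.3 - 13.6 = 6.7 mL/dL
VO2 = CO * (CaO2-CvO2) * 10 dL/L
VO2 = 6.497 * 6.7 * 10
VO2 = 435.3 mL/min


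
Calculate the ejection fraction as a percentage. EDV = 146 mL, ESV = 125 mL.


SV = EDV - ESV = 146 - 125 = 21 mL
EF = SV/EDV * 100 = 21/146 * 100
EF = 14.38%


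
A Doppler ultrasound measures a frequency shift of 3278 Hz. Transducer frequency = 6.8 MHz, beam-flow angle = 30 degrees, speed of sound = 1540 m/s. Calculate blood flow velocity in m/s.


v = fd * c / (2 * f0 * cos(theta))
v = 3278 * 1540 / (2 * 6.8000e+06 * cos(30))
v = 0.4286 m/s


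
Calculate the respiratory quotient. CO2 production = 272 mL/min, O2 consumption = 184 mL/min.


RQ = VCO2 / VO2
RQ = 272 / 184
RQ = 1.478


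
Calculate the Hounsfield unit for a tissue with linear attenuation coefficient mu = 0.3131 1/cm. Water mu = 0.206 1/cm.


HU = ((mu_tissue - mu_water) / mu_water) * 1000
HU = ((0.3131 - 0.206) / 0.206) * 1000
HU = 519.9


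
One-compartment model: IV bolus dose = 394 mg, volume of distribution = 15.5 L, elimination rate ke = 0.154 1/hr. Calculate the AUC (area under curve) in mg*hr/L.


C0 = Dose/Vd = 394/15.5 = 25.4194 mg/L
AUC = C0/ke = 25.4194/0.154
AUC = 165.1 mg*hr/L


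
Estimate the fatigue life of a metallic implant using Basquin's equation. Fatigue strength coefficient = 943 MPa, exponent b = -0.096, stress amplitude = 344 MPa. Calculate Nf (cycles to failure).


sigma_a = sigma_f' * (2Nf)^b
2Nf = (sigma_a/sigma_f')^(1/b)
2Nf = (344/943)^(1/-0.096)
2Nf = 36476.488
Nf = 1.824e+04


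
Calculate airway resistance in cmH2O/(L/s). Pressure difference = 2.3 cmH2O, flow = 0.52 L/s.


R = dP / flow
R = 2.3 / 0.52
R = 4.423 cmH2O/(L/s)


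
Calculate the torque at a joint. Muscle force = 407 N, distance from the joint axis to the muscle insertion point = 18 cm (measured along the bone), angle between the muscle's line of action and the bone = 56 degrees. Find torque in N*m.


Torque = F * d * sin(theta)   (moment arm = d*sin(theta))
d = 18 cm = 0.18 m
Torque = 407 * 0.18 * sin(56)
Torque = 60.74 N*m


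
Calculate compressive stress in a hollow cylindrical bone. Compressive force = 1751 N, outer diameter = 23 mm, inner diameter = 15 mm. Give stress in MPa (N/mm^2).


A = pi*(r_o^2 - r_i^2)
r_o = 11.5 mm, r_i = 7.5 mm
A = 238.761 mm^2
sigma = F/A = 1751 / 238.761
sigma = 7.334 MPa


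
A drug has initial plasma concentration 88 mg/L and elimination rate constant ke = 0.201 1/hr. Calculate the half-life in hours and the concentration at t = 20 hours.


t_half = ln(2) / ke = 0.693147 / 0.201 = 3.448 hr
C(t) = C0 * exp(-ke*t) = 88 * exp(-0.201*20)
C(20) = 1.58 mg/L


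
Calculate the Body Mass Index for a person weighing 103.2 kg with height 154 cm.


BMI = weight / height^2
height = 154 cm = 1.54 m
BMI = 103.2 / 1.54^2
BMI = 43.51 kg/m^2


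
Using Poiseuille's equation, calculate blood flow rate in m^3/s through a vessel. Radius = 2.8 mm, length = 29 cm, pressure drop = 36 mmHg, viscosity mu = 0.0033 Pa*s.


Q = pi*r^4*dP / (8*mu*L)
r = 0.0028 m, L = 0.29 m
dP = 36 mmHg = 4799.592 Pa
Q = 1.2106e-04 m^3/s


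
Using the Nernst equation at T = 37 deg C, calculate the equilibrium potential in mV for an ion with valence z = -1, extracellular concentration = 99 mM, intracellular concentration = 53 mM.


E = (RT/(zF)) * ln(C_out/C_in)
T = 37 + 273.15 = 310.15 K
E = (8.314 * 310.15 / (-1 * 96485)) * ln(99/53)
E = -16.7 mV


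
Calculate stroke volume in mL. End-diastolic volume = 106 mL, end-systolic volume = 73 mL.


SV = EDV - ESV
SV = 106 - 73
SV = 33 mL


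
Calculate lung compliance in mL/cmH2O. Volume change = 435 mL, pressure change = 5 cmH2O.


C = dV / dP
C = 435 / 5
C = 87 mL/cmH2O


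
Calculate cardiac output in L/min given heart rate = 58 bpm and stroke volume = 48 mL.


CO = HR * SV
CO = 58 * 48 / 1000
CO = 2.784 L/min


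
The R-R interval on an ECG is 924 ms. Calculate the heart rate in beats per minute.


HR = 60 / RR_interval(s)
RR = 924 ms = 0.924 s
HR = 60 / 0.924 = 64.94 bpm


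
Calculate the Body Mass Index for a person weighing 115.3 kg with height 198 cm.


BMI = weight / height^2
height = 198 cm = 1.98 m
BMI = 115.3 / 1.98^2
BMI = 29.41 kg/m^2


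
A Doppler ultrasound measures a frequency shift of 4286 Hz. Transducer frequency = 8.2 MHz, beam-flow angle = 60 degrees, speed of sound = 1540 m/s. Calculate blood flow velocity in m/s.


v = fd * c / (2 * f0 * cos(theta))
v = 4286 * 1540 / (2 * 8.2000e+06 * cos(60))
v = 0.8049 m/s


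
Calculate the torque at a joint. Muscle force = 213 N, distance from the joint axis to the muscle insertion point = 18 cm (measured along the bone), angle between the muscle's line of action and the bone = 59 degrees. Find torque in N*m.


Torque = F * d * sin(theta)   (moment arm = d*sin(theta))
d = 18 cm = 0.18 m
Torque = 213 * 0.18 * sin(59)
Torque = 32.86 N*m


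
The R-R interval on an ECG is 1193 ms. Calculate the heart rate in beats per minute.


HR = 60 / RR_interval(s)
RR = 1193 ms = 1.193 s
HR = 60 / 1.193 = 50.29 bpm


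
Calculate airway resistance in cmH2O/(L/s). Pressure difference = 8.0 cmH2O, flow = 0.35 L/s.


R = dP / flow
R = 8.0 / 0.35
R = 22.86 cmH2O/(L/s)


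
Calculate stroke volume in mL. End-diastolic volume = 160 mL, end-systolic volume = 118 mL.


SV = EDV - ESV
SV = 160 - 118
SV = 42 mL


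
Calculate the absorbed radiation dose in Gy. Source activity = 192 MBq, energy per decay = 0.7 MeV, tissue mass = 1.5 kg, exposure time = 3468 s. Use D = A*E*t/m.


A = 192 MBq = 1.9200e+08 Bq
E = 0.7 MeV = 1.1214e-13 J
D = A*E*t/m = 1.9200e+08*1.1214e-13*3468/1.5
D = 0.04978 Gy


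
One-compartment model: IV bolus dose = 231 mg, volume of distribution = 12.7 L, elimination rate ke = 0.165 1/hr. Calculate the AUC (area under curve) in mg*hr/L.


C0 = Dose/Vd = 231/12.7 = 18.189 mg/L
AUC = C0/ke = 18.189/0.165
AUC = 110.2 mg*hr/L


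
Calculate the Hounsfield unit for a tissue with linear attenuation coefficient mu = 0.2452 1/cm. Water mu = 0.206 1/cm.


HU = ((mu_tissue - mu_water) / mu_water) * 1000
HU = ((0.2452 - 0.206) / 0.206) * 1000
HU = 190.3


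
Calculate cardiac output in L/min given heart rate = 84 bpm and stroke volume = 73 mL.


CO = HR * SV
CO = 84 * 73 / 1000
CO = 6.132 L/min


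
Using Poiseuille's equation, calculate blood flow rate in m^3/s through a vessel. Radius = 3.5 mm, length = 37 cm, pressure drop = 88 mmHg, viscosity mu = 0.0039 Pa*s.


Q = pi*r^4*dP / (8*mu*L)
r = 0.0035 m, L = 0.37 m
dP = 88 mmHg = 11732.336 Pa
Q = 4.7913e-04 m^3/s


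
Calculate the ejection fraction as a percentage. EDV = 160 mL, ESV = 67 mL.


SV = EDV - ESV = 160 - 67 = 93 mL
EF = SV/EDV * 100 = 93/160 * 100
EF = 58.13%


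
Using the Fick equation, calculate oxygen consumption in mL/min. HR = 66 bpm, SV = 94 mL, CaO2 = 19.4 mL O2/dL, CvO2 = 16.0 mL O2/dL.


CO = HR*SV = 66*94/1000 = 6.204 L/min
a-v O2 diff = 19.4 - 16.0 = 3.4 mL/dL
VO2 = CO * (CaO2-CvO2) * 10 dL/L
VO2 = 6.204 * 3.4 * 10
VO2 = 210.9 mL/min


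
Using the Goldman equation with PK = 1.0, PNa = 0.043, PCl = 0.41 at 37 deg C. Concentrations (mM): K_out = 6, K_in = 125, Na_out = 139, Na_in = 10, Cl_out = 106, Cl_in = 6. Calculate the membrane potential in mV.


Vm = (RT/F)*ln((PK*Ko + PNa*Nao + PCl*Cli)/(PK*Ki + PNa*Nai + PCl*Clo))
Numer = 14.437, Denom = 168.89
Vm = -65.73 mV


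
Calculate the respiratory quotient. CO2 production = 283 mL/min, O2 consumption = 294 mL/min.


RQ = VCO2 / VO2
RQ = 283 / 294
RQ = 0.9626


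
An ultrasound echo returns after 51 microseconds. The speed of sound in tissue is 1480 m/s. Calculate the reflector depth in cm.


depth = c * t / 2
t = 51 us = 5.1000e-05 s
depth = 1480 * 5.1000e-05 / 2
depth = 0.03774 m = 3.774 cm


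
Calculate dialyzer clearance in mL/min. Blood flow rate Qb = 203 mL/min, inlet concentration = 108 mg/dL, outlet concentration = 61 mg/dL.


K = Qb * (Cb_in - Cb_out) / Cb_in
K = 203 * (108 - 61) / 108
K = 88.34 mL/min


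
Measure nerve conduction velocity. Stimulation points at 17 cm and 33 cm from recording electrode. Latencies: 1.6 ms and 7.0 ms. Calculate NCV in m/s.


Distance = (33 - 17) / 100 = 0.16 m
dt = (7.0 - 1.6) / 1000 = 0.0054 s
NCV = dist / dt = 29.63 m/s


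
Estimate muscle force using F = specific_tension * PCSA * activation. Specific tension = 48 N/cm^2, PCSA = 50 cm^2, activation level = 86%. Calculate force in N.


F = sigma * PCSA * activation
F = 48 * 50 * 0.86
F = 2064 N


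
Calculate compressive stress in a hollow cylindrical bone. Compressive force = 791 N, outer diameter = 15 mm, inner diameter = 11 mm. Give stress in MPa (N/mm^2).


A = pi*(r_o^2 - r_i^2)
r_o = 7.5 mm, r_i = 5.5 mm
A = 81.6814 mm^2
sigma = F/A = 791 / 81.6814
sigma = 9.684 MPa


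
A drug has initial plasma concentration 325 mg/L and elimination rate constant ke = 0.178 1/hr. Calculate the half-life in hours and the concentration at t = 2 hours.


t_half = ln(2) / ke = 0.693147 / 0.178 = 3.894 hr
C(t) = C0 * exp(-ke*t) = 325 * exp(-0.178*2)
C(2) = 227.7 mg/L


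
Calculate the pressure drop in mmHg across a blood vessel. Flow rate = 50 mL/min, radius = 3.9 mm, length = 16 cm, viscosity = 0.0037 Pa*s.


dP = 8*mu*L*Q / (pi*r^4)
Q = 50 mL/min = 8.33333e-07 m^3/s
dP = 5.43028 Pa = 5.43028 / 133.322 mmHg = 0.04073 mmHg


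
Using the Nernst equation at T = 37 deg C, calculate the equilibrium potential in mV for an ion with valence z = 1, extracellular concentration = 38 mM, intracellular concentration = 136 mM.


E = (RT/(zF)) * ln(C_out/C_in)
T = 37 + 273.15 = 310.15 K
E = (8.314 * 310.15 / (1 * 96485)) * ln(38/136)
E = -34.08 mV


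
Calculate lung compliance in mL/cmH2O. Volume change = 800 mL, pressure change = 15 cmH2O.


C = dV / dP
C = 800 / 15
C = 53.33 mL/cmH2O


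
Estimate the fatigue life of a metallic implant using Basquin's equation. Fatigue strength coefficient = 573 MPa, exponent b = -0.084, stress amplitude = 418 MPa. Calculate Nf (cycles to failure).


sigma_a = sigma_f' * (2Nf)^b
2Nf = (sigma_a/sigma_f')^(1/b)
2Nf = (418/573)^(1/-0.084)
2Nf = 42.726225
Nf = 21.36


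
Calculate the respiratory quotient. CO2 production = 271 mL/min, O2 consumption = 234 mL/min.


RQ = VCO2 / VO2
RQ = 271 / 234
RQ = 1.158


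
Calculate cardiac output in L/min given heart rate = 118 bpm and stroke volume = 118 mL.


CO = HR * SV
CO = 118 * 118 / 1000
CO = 13.92 L/min
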